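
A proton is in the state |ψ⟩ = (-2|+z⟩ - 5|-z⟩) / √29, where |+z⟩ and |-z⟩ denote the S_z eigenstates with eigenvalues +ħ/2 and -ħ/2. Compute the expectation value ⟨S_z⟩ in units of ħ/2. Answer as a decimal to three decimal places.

⟨σ_z⟩ = |a|² - |b|² divided by |a|²+|b|², with a, b the |+z⟩, |-z⟩ amplitudes.
= (4 - 25)/29 = -21/29.
⟨S_z⟩ = (ħ/2)·⟨σ_z⟩.

-0.724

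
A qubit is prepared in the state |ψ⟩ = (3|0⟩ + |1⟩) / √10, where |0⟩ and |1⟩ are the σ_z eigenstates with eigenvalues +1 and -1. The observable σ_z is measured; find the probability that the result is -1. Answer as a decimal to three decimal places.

The -1 outcome corresponds to |1⟩. Its amplitude in |ψ⟩ is 1/√10.
P = |1|² / 10 = 1/10.

0.100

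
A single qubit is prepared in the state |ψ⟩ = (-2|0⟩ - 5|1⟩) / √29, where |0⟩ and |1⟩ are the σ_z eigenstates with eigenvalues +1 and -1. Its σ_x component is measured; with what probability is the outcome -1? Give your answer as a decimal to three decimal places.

|-x⟩ = (|0⟩ - |1⟩)/√2, so ⟨-x|ψ⟩ = (3) / (√2·√29).
P = |3|² / 58 = 9/58.

0.155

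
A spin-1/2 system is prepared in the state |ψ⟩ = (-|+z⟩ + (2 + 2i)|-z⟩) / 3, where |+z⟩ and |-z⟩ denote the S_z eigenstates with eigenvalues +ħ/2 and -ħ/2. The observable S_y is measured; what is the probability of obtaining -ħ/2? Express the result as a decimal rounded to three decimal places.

|-y⟩ = (|+z⟩ - i|-z⟩)/√2, so ⟨-y|ψ⟩ = (-3 + 2i) / (√2·3).
P = |-3 + 2i|² / 18 = 13/18.

0.722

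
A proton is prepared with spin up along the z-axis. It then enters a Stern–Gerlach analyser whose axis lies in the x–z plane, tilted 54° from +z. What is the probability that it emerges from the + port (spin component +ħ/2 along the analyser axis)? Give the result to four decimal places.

For spin-½, the probability of finding spin-up along an axis at angle θ to the initial spin direction is cos²(θ/2); spin-down is sin²(θ/2).
θ = 54°, so P = cos²(27°) ≈ 0.7939.

0.7939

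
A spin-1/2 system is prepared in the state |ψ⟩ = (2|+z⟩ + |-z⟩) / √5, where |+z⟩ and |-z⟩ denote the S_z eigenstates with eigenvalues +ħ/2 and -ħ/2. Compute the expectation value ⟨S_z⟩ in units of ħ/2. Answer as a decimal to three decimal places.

0.600

⟨σ_z⟩ = |a|² - |b|² divided by |a|²+|b|², with a, b the |+z⟩, |-z⟩ amplitudes.
= (4 - 1)/5 = 3/5.
⟨S_z⟩ = (ħ/2)·⟨σ_z⟩.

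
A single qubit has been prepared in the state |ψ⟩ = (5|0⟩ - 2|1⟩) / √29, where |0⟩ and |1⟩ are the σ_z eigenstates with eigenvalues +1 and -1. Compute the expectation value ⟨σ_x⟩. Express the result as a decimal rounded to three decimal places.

-0.690

⟨σ_x⟩ = 2 Re(a* b)/(|a|²+|b|²) with a = 5, b = -2.
a* b = -10, so ⟨σ_x⟩ = -20/29.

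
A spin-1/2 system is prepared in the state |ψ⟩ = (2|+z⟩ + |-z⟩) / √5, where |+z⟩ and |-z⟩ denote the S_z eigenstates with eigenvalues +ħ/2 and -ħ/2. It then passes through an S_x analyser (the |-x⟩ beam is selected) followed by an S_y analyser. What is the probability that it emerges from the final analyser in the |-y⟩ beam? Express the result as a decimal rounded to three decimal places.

0.050

First analyser (S_x): P(|-x⟩) = |⟨-x|ψ⟩|² = 1/10.
After stage 1 the state is |-x⟩; P(|-y⟩) = |⟨-y|-x⟩|² = 1/2.
Joint probability = 1/10 × 1/2 = 0.050.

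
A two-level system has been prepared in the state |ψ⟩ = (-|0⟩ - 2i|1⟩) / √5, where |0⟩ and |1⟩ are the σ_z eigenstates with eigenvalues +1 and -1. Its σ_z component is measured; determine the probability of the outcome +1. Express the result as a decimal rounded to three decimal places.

The +1 outcome corresponds to |0⟩. Its amplitude in |ψ⟩ is -1/√5.
P = |-1|² / 5 = 1/5.

0.200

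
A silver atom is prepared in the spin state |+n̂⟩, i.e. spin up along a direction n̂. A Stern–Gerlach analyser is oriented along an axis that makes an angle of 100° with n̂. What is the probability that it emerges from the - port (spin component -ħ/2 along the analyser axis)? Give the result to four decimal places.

For spin-½, the probability of finding spin-up along an axis at angle θ to the initial spin direction is cos²(θ/2); spin-down is sin²(θ/2).
θ = 100°, so P = sin²(50°) ≈ 0.5868.

0.5868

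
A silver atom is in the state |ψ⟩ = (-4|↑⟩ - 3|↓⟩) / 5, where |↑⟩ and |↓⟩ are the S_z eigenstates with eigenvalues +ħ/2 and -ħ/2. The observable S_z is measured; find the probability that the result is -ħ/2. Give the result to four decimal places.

0.3600

The -ħ/2 outcome corresponds to |↓⟩. Its amplitude in |ψ⟩ is -3/5.
P = |-3|² / 25 = 9/25.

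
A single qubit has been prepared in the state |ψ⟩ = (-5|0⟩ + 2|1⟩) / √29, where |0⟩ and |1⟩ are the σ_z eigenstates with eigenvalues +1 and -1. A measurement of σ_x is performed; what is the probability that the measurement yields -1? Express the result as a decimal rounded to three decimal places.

|-x⟩ = (|0⟩ - |1⟩)/√2, so ⟨-x|ψ⟩ = (-7) / (√2·√29).
P = |-7|² / 58 = 49/58.

0.845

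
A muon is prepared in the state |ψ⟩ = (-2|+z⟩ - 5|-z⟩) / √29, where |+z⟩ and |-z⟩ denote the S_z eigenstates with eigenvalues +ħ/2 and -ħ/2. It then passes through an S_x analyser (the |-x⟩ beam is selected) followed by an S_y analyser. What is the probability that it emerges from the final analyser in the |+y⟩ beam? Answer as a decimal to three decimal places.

First analyser (S_x): P(|-x⟩) = |⟨-x|ψ⟩|² = 9/58.
After stage 1 the state is |-x⟩; P(|+y⟩) = |⟨+y|-x⟩|² = 1/2.
Joint probability = 9/58 × 1/2 = 0.078.

0.078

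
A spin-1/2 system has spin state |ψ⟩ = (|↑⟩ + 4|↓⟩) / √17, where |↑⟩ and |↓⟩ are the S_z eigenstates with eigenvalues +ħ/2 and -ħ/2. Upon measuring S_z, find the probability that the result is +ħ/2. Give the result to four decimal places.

The +ħ/2 outcome corresponds to |↑⟩. Its amplitude in |ψ⟩ is 1/√17.
P = |1|² / 17 = 1/17.

0.0588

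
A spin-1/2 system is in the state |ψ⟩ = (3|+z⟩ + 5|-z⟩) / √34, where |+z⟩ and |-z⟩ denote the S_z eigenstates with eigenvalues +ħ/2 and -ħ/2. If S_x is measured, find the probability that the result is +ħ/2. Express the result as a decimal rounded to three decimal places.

0.941

|+x⟩ = (|+z⟩ + |-z⟩)/√2, so ⟨+x|ψ⟩ = (8) / (√2·√34).
P = |8|² / 68 = 64/68.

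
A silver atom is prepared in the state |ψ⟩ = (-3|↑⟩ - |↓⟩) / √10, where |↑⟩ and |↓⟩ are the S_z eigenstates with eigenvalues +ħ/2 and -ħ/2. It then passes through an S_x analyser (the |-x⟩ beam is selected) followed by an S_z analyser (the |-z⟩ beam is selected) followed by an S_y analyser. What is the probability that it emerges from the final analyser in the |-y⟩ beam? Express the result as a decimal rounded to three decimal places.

0.050

First analyser (S_x): P(|-x⟩) = |⟨-x|ψ⟩|² = 4/20.
After stage 1 the state is |-x⟩; P(|-z⟩) = |⟨-z|-x⟩|² = 1/2.
After stage 2 the state is |-z⟩; P(|-y⟩) = |⟨-y|-z⟩|² = 1/2.
Joint probability = 4/20 × 1/2 × 1/2 = 0.050.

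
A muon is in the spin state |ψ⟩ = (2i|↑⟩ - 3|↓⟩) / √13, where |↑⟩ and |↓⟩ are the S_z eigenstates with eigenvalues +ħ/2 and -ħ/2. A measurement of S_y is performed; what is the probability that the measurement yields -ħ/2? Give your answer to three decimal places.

|-y⟩ = (|↑⟩ - i|↓⟩)/√2, so ⟨-y|ψ⟩ = (-i) / (√2·√13).
P = |-i|² / 26 = 1/26.

0.038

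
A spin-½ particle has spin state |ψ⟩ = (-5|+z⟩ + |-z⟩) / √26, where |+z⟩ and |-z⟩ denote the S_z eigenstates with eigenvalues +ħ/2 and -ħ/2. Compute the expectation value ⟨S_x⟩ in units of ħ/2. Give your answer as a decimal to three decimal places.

⟨σ_x⟩ = 2 Re(a* b)/(|a|²+|b|²) with a = -5, b = 1.
a* b = -5, so ⟨σ_x⟩ = -10/26.
⟨S_x⟩ = (ħ/2)·⟨σ_x⟩.

-0.385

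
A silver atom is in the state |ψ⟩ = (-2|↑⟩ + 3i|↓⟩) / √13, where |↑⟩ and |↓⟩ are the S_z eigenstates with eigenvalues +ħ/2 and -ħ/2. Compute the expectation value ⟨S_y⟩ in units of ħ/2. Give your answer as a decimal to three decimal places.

⟨σ_y⟩ = 2 Im(a* b)/(|a|²+|b|²) with a = -2, b = 3i.
a* b = -6i, so ⟨σ_y⟩ = -12/13.
⟨S_y⟩ = (ħ/2)·⟨σ_y⟩.

-0.923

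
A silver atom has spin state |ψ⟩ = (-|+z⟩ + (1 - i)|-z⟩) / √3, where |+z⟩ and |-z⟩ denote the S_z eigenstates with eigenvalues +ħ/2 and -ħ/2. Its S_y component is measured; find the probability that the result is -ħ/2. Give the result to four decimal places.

|-y⟩ = (|+z⟩ - i|-z⟩)/√2, so ⟨-y|ψ⟩ = (i) / (√2·√3).
P = |i|² / 6 = 1/6.

0.1667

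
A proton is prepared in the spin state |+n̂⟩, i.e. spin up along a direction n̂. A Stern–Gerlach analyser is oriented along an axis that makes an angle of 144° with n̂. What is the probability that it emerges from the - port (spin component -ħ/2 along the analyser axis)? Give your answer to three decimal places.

For spin-½, the probability of finding spin-up along an axis at angle θ to the initial spin direction is cos²(θ/2); spin-down is sin²(θ/2).
θ = 144°, so P = sin²(72°) ≈ 0.905.

0.905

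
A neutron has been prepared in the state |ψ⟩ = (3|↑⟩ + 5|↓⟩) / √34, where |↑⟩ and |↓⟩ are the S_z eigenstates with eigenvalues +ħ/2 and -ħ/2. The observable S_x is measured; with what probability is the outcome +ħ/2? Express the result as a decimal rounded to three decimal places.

|+x⟩ = (|↑⟩ + |↓⟩)/√2, so ⟨+x|ψ⟩ = (8) / (√2·√34).
P = |8|² / 68 = 64/68.

0.941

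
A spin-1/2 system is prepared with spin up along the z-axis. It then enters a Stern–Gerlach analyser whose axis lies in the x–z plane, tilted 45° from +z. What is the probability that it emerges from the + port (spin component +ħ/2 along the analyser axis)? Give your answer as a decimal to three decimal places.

For spin-½, the probability of finding spin-up along an axis at angle θ to the initial spin direction is cos²(θ/2); spin-down is sin²(θ/2).
θ = 45°, so P = cos²(22.5°) ≈ 0.854.

0.854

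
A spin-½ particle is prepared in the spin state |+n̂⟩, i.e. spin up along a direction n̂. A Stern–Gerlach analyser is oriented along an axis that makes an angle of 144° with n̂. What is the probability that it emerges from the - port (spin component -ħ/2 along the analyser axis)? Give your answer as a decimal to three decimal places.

0.905

For spin-½, the probability of finding spin-up along an axis at angle θ to the initial spin direction is cos²(θ/2); spin-down is sin²(θ/2).
θ = 144°, so P = sin²(72°) ≈ 0.905.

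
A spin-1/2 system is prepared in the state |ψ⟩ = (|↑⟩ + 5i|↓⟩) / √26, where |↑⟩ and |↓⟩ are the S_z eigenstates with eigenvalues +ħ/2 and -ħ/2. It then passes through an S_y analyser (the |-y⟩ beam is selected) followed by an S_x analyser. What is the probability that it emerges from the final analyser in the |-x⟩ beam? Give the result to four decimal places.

First analyser (S_y): P(|-y⟩) = |⟨-y|ψ⟩|² = 16/52.
After stage 1 the state is |-y⟩; P(|-x⟩) = |⟨-x|-y⟩|² = 1/2.
Joint probability = 16/52 × 1/2 = 0.1538.

0.1538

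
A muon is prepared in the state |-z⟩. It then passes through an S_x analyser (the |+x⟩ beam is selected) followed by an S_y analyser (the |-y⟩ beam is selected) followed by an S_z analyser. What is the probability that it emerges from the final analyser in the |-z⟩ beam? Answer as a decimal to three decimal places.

0.125

First analyser (S_x): from |-z⟩, P(|+x⟩) = 1/2.
After stage 1 the state is |+x⟩; P(|-y⟩) = |⟨-y|+x⟩|² = 1/2.
After stage 2 the state is |-y⟩; P(|-z⟩) = |⟨-z|-y⟩|² = 1/2.
Joint probability = 1/2 × 1/2 × 1/2 = 0.125.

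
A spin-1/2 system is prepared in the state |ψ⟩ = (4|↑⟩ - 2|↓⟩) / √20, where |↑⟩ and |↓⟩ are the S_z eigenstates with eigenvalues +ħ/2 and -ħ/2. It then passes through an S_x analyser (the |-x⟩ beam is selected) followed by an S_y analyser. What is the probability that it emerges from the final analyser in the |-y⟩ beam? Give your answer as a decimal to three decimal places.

0.450

First analyser (S_x): P(|-x⟩) = |⟨-x|ψ⟩|² = 36/40.
After stage 1 the state is |-x⟩; P(|-y⟩) = |⟨-y|-x⟩|² = 1/2.
Joint probability = 36/40 × 1/2 = 0.450.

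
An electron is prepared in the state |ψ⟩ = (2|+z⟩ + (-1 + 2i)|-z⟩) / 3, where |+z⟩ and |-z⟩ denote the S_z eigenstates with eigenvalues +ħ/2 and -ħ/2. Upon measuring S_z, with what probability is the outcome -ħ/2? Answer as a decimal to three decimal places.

0.556

The -ħ/2 outcome corresponds to |-z⟩. Its amplitude in |ψ⟩ is (-1 + 2i)/3.
P = |-1 + 2i|² / 9 = 5/9.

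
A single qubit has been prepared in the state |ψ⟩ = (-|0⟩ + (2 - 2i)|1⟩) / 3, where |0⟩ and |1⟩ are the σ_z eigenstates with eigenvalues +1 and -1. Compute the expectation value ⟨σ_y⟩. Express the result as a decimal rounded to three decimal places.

0.444

⟨σ_y⟩ = 2 Im(a* b)/(|a|²+|b|²) with a = -1, b = (2 - 2i).
a* b = (-2 + 2i), so ⟨σ_y⟩ = 4/9.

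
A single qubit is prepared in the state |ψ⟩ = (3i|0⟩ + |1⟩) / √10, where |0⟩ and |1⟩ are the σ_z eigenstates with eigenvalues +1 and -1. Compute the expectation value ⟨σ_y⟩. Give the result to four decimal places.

⟨σ_y⟩ = 2 Im(a* b)/(|a|²+|b|²) with a = 3i, b = 1.
a* b = -3i, so ⟨σ_y⟩ = -6/10.

-0.6000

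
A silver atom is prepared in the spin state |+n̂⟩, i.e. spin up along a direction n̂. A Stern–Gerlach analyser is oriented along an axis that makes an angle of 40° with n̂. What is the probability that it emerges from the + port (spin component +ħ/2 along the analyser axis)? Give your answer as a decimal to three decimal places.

0.883

For spin-½, the probability of finding spin-up along an axis at angle θ to the initial spin direction is cos²(θ/2); spin-down is sin²(θ/2).
θ = 40°, so P = cos²(20°) ≈ 0.883.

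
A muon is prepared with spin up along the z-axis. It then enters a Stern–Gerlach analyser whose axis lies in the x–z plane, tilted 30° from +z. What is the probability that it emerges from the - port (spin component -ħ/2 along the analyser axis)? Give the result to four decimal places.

0.0670

For spin-½, the probability of finding spin-up along an axis at angle θ to the initial spin direction is cos²(θ/2); spin-down is sin²(θ/2).
θ = 30°, so P = sin²(15°) ≈ 0.0670.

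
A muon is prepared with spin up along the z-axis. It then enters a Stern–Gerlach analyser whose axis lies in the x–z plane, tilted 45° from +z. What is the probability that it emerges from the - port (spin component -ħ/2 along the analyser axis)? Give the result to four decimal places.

For spin-½, the probability of finding spin-up along an axis at angle θ to the initial spin direction is cos²(θ/2); spin-down is sin²(θ/2).
θ = 45°, so P = sin²(22.5°) ≈ 0.1464.

0.1464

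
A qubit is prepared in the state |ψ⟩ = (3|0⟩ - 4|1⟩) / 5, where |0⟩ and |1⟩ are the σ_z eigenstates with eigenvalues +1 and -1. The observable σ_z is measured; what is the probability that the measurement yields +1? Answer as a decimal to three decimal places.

The +1 outcome corresponds to |0⟩. Its amplitude in |ψ⟩ is 3/5.
P = |3|² / 25 = 9/25.

0.360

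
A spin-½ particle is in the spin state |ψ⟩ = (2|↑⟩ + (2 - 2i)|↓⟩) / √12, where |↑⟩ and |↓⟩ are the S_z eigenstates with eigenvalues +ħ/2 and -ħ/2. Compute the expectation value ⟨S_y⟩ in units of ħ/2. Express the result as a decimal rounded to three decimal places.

-0.667

⟨σ_y⟩ = 2 Im(a* b)/(|a|²+|b|²) with a = 2, b = (2 - 2i).
a* b = (4 - 4i), so ⟨σ_y⟩ = -8/12.
⟨S_y⟩ = (ħ/2)·⟨σ_y⟩.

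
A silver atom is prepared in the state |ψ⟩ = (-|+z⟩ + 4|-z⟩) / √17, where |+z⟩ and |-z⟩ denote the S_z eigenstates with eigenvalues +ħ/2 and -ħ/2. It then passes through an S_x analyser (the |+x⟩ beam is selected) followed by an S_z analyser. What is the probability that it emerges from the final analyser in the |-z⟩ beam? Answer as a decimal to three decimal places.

0.132

First analyser (S_x): P(|+x⟩) = |⟨+x|ψ⟩|² = 9/34.
After stage 1 the state is |+x⟩; P(|-z⟩) = |⟨-z|+x⟩|² = 1/2.
Joint probability = 9/34 × 1/2 = 0.132.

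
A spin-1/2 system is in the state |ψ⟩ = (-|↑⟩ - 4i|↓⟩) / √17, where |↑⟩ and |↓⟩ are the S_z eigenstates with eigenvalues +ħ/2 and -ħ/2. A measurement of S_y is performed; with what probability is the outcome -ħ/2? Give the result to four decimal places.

|-y⟩ = (|↑⟩ - i|↓⟩)/√2, so ⟨-y|ψ⟩ = (3) / (√2·√17).
P = |3|² / 34 = 9/34.

0.2647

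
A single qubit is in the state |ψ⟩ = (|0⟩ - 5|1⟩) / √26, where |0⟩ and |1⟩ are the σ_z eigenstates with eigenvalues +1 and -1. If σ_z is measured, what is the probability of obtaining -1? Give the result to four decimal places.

The -1 outcome corresponds to |1⟩. Its amplitude in |ψ⟩ is -5/√26.
P = |-5|² / 26 = 25/26.

0.9615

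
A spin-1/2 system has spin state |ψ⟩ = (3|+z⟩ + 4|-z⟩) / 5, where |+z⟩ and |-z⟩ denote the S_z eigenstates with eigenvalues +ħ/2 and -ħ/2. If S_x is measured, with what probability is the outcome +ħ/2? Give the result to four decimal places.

0.9800

|+x⟩ = (|+z⟩ + |-z⟩)/√2, so ⟨+x|ψ⟩ = (7) / (√2·5).
P = |7|² / 50 = 49/50.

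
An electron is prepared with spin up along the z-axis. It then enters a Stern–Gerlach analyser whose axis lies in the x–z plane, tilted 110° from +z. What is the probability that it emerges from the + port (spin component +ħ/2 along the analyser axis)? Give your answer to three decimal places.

For spin-½, the probability of finding spin-up along an axis at angle θ to the initial spin direction is cos²(θ/2); spin-down is sin²(θ/2).
θ = 110°, so P = cos²(55°) ≈ 0.329.

0.329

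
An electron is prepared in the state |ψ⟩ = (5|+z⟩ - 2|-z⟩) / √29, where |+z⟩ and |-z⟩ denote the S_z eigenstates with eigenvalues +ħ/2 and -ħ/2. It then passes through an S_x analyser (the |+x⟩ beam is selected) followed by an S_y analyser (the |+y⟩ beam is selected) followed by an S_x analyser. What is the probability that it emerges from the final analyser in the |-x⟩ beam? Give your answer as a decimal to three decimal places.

First analyser (S_x): P(|+x⟩) = |⟨+x|ψ⟩|² = 9/58.
After stage 1 the state is |+x⟩; P(|+y⟩) = |⟨+y|+x⟩|² = 1/2.
After stage 2 the state is |+y⟩; P(|-x⟩) = |⟨-x|+y⟩|² = 1/2.
Joint probability = 9/58 × 1/2 × 1/2 = 0.039.

0.039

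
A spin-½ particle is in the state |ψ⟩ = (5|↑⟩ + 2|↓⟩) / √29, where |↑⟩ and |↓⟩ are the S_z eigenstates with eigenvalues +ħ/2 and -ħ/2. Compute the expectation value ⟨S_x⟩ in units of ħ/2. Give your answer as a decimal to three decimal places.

0.690

⟨σ_x⟩ = 2 Re(a* b)/(|a|²+|b|²) with a = 5, b = 2.
a* b = 10, so ⟨σ_x⟩ = 20/29.
⟨S_x⟩ = (ħ/2)·⟨σ_x⟩.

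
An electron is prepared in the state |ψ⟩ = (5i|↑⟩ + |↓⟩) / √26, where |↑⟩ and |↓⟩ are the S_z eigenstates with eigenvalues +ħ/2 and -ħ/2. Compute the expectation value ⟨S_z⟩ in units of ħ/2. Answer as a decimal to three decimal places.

⟨σ_z⟩ = |a|² - |b|² divided by |a|²+|b|², with a, b the |↑⟩, |↓⟩ amplitudes.
= (25 - 1)/26 = 24/26.
⟨S_z⟩ = (ħ/2)·⟨σ_z⟩.

0.923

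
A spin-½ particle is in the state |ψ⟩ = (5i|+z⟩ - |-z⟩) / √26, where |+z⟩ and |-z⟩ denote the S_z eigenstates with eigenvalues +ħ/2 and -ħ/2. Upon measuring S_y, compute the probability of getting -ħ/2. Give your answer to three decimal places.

0.308

|-y⟩ = (|+z⟩ - i|-z⟩)/√2, so ⟨-y|ψ⟩ = (4i) / (√2·√26).
P = |4i|² / 52 = 16/52.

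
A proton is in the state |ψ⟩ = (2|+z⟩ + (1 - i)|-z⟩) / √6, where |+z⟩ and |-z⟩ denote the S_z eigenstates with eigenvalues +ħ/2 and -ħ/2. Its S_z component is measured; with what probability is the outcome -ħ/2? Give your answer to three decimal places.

0.333

The -ħ/2 outcome corresponds to |-z⟩. Its amplitude in |ψ⟩ is (1 - i)/√6.
P = |1 - i|² / 6 = 2/6.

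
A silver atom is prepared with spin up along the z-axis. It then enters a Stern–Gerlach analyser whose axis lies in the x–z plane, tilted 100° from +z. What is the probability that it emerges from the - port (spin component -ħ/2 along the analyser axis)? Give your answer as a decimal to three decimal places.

0.587

For spin-½, the probability of finding spin-up along an axis at angle θ to the initial spin direction is cos²(θ/2); spin-down is sin²(θ/2).
θ = 100°, so P = sin²(50°) ≈ 0.587.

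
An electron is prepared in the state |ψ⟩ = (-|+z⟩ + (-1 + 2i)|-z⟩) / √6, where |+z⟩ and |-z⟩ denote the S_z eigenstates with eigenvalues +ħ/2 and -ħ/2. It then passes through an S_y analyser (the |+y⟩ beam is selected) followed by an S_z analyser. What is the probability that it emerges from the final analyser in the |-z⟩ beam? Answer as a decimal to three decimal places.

0.083

First analyser (S_y): P(|+y⟩) = |⟨+y|ψ⟩|² = 2/12.
After stage 1 the state is |+y⟩; P(|-z⟩) = |⟨-z|+y⟩|² = 1/2.
Joint probability = 2/12 × 1/2 = 0.083.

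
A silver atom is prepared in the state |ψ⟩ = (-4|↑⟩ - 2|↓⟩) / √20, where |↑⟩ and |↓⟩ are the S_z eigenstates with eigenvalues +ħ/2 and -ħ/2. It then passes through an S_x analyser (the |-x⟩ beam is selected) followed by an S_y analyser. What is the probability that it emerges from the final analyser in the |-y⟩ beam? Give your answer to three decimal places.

First analyser (S_x): P(|-x⟩) = |⟨-x|ψ⟩|² = 4/40.
After stage 1 the state is |-x⟩; P(|-y⟩) = |⟨-y|-x⟩|² = 1/2.
Joint probability = 4/40 × 1/2 = 0.050.

0.050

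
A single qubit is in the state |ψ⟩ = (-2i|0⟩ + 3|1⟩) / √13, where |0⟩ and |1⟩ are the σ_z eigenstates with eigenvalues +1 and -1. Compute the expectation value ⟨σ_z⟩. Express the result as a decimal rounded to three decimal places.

⟨σ_z⟩ = |a|² - |b|² divided by |a|²+|b|², with a, b the |0⟩, |1⟩ amplitudes.
= (4 - 9)/13 = -5/13.

-0.385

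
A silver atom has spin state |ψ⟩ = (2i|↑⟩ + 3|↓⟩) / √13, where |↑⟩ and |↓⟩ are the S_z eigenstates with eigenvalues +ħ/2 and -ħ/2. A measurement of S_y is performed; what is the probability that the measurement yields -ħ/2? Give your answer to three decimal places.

0.962

|-y⟩ = (|↑⟩ - i|↓⟩)/√2, so ⟨-y|ψ⟩ = (5i) / (√2·√13).
P = |5i|² / 26 = 25/26.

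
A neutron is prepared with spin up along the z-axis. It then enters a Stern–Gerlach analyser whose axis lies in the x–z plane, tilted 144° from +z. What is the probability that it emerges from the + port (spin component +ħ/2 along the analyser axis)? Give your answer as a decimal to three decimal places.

For spin-½, the probability of finding spin-up along an axis at angle θ to the initial spin direction is cos²(θ/2); spin-down is sin²(θ/2).
θ = 144°, so P = cos²(72°) ≈ 0.095.

0.095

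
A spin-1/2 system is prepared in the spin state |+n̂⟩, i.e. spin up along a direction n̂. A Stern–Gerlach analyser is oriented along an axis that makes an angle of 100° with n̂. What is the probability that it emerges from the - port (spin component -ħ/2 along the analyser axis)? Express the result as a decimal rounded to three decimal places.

For spin-½, the probability of finding spin-up along an axis at angle θ to the initial spin direction is cos²(θ/2); spin-down is sin²(θ/2).
θ = 100°, so P = sin²(50°) ≈ 0.587.

0.587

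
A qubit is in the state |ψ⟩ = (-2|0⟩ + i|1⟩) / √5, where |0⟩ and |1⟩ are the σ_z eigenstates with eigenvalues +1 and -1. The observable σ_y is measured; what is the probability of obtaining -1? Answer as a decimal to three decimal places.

0.900

|-y⟩ = (|0⟩ - i|1⟩)/√2, so ⟨-y|ψ⟩ = (-3) / (√2·√5).
P = |-3|² / 10 = 9/10.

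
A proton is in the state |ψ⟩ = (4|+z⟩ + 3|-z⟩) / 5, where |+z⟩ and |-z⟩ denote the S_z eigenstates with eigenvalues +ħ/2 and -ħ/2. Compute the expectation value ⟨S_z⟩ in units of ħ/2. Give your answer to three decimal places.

0.280

⟨σ_z⟩ = |a|² - |b|² divided by |a|²+|b|², with a, b the |+z⟩, |-z⟩ amplitudes.
= (16 - 9)/25 = 7/25.
⟨S_z⟩ = (ħ/2)·⟨σ_z⟩.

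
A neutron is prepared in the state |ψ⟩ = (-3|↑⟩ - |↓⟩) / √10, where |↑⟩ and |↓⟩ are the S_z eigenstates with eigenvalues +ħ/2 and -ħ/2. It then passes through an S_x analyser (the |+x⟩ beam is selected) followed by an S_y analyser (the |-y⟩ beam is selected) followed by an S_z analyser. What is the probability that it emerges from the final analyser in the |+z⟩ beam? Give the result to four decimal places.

0.2000

First analyser (S_x): P(|+x⟩) = |⟨+x|ψ⟩|² = 16/20.
After stage 1 the state is |+x⟩; P(|-y⟩) = |⟨-y|+x⟩|² = 1/2.
After stage 2 the state is |-y⟩; P(|+z⟩) = |⟨+z|-y⟩|² = 1/2.
Joint probability = 16/20 × 1/2 × 1/2 = 0.2000.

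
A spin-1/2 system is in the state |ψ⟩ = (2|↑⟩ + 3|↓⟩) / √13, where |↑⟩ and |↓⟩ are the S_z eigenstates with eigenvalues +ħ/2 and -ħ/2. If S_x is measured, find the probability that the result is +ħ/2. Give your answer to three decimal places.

|+x⟩ = (|↑⟩ + |↓⟩)/√2, so ⟨+x|ψ⟩ = (5) / (√2·√13).
P = |5|² / 26 = 25/26.

0.962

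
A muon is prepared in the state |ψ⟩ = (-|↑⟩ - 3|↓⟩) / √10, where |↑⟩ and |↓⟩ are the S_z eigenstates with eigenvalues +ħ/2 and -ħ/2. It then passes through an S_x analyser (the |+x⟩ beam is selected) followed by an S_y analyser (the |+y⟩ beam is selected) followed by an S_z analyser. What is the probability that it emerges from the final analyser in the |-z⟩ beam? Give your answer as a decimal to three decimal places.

First analyser (S_x): P(|+x⟩) = |⟨+x|ψ⟩|² = 16/20.
After stage 1 the state is |+x⟩; P(|+y⟩) = |⟨+y|+x⟩|² = 1/2.
After stage 2 the state is |+y⟩; P(|-z⟩) = |⟨-z|+y⟩|² = 1/2.
Joint probability = 16/20 × 1/2 × 1/2 = 0.200.

0.200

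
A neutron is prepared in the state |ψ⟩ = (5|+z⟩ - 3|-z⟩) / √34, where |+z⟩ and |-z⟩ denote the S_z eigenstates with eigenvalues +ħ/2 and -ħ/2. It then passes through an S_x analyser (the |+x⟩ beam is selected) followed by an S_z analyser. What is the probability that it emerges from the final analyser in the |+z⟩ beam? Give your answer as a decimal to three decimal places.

First analyser (S_x): P(|+x⟩) = |⟨+x|ψ⟩|² = 4/68.
After stage 1 the state is |+x⟩; P(|+z⟩) = |⟨+z|+x⟩|² = 1/2.
Joint probability = 4/68 × 1/2 = 0.029.

0.029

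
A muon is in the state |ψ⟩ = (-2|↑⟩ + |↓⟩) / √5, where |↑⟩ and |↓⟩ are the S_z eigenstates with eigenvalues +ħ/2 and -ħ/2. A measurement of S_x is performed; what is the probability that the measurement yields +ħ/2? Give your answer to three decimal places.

|+x⟩ = (|↑⟩ + |↓⟩)/√2, so ⟨+x|ψ⟩ = (-1) / (√2·√5).
P = |-1|² / 10 = 1/10.

0.100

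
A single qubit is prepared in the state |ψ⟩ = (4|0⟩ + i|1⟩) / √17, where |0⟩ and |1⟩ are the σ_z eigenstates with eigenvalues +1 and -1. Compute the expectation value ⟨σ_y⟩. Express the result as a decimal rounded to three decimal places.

⟨σ_y⟩ = 2 Im(a* b)/(|a|²+|b|²) with a = 4, b = i.
a* b = 4i, so ⟨σ_y⟩ = 8/17.

0.471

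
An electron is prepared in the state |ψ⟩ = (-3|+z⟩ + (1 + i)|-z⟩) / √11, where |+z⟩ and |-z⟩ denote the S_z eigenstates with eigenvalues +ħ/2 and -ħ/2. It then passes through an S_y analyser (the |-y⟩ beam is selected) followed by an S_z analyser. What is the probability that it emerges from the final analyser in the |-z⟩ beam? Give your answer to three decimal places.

First analyser (S_y): P(|-y⟩) = |⟨-y|ψ⟩|² = 17/22.
After stage 1 the state is |-y⟩; P(|-z⟩) = |⟨-z|-y⟩|² = 1/2.
Joint probability = 17/22 × 1/2 = 0.386.

0.386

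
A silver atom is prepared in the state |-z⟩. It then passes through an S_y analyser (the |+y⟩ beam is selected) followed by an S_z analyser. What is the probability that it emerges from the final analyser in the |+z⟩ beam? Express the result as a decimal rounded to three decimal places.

0.250

First analyser (S_y): from |-z⟩, P(|+y⟩) = 1/2.
After stage 1 the state is |+y⟩; P(|+z⟩) = |⟨+z|+y⟩|² = 1/2.
Joint probability = 1/2 × 1/2 = 0.250.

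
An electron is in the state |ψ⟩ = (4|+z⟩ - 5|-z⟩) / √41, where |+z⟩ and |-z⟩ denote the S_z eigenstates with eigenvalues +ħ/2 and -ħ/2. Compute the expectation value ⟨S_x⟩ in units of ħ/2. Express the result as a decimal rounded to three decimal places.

-0.976

⟨σ_x⟩ = 2 Re(a* b)/(|a|²+|b|²) with a = 4, b = -5.
a* b = -20, so ⟨σ_x⟩ = -40/41.
⟨S_x⟩ = (ħ/2)·⟨σ_x⟩.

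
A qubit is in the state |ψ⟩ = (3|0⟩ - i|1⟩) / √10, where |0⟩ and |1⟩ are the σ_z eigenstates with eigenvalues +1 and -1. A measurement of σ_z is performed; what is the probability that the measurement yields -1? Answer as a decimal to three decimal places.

0.100

The -1 outcome corresponds to |1⟩. Its amplitude in |ψ⟩ is -i/√10.
P = |-i|² / 10 = 1/10.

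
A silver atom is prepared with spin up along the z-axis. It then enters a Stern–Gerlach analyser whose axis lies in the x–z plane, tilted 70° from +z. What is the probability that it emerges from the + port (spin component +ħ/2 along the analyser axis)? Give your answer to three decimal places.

0.671

For spin-½, the probability of finding spin-up along an axis at angle θ to the initial spin direction is cos²(θ/2); spin-down is sin²(θ/2).
θ = 70°, so P = cos²(35°) ≈ 0.671.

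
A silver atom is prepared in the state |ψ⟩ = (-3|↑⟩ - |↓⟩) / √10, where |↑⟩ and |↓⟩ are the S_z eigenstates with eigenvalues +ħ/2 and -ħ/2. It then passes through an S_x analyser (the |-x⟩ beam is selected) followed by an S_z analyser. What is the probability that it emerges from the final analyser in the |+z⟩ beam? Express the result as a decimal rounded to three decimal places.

First analyser (S_x): P(|-x⟩) = |⟨-x|ψ⟩|² = 4/20.
After stage 1 the state is |-x⟩; P(|+z⟩) = |⟨+z|-x⟩|² = 1/2.
Joint probability = 4/20 × 1/2 = 0.100.

0.100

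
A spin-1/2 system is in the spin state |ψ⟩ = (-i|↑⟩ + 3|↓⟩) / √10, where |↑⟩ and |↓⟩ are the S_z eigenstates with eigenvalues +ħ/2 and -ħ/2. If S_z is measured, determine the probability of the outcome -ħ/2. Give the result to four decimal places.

0.9000

The -ħ/2 outcome corresponds to |↓⟩. Its amplitude in |ψ⟩ is 3/√10.
P = |3|² / 10 = 9/10.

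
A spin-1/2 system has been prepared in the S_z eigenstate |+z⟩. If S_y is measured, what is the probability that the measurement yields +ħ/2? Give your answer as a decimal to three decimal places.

In the S_z basis, |+z⟩ = |↑⟩ and |+y⟩ = (|↑⟩ + i|↓⟩)/√2.
|⟨+y|+z⟩|² = 1/2.

0.500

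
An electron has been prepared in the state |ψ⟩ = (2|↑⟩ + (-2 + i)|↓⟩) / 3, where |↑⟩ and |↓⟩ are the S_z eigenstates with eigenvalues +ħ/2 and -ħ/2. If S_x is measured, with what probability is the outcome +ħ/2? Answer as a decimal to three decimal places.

0.056

|+x⟩ = (|↑⟩ + |↓⟩)/√2, so ⟨+x|ψ⟩ = (i) / (√2·3).
P = |i|² / 18 = 1/18.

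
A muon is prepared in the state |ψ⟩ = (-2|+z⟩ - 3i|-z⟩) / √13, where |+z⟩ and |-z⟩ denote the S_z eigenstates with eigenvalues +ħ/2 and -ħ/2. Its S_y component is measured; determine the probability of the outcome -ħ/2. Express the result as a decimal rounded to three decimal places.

0.038

|-y⟩ = (|+z⟩ - i|-z⟩)/√2, so ⟨-y|ψ⟩ = (1) / (√2·√13).
P = |1|² / 26 = 1/26.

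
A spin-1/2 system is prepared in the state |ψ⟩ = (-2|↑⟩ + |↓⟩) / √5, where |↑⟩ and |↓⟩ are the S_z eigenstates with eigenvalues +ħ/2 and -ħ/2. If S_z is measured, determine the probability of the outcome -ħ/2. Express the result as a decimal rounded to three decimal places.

0.200

The -ħ/2 outcome corresponds to |↓⟩. Its amplitude in |ψ⟩ is 1/√5.
P = |1|² / 5 = 1/5.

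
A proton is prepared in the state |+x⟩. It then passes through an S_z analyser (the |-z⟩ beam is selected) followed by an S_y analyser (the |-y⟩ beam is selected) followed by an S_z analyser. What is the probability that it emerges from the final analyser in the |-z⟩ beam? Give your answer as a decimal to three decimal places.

First analyser (S_z): from |+x⟩, P(|-z⟩) = 1/2.
After stage 1 the state is |-z⟩; P(|-y⟩) = |⟨-y|-z⟩|² = 1/2.
After stage 2 the state is |-y⟩; P(|-z⟩) = |⟨-z|-y⟩|² = 1/2.
Joint probability = 1/2 × 1/2 × 1/2 = 0.125.

0.125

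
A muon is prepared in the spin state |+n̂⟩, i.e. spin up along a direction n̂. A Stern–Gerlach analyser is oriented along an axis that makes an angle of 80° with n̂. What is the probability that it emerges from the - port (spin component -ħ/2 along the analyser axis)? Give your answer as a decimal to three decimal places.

0.413

For spin-½, the probability of finding spin-up along an axis at angle θ to the initial spin direction is cos²(θ/2); spin-down is sin²(θ/2).
θ = 80°, so P = sin²(40°) ≈ 0.413.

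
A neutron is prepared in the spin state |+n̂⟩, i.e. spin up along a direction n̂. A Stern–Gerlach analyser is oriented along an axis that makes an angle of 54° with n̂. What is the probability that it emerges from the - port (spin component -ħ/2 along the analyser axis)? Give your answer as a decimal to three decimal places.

For spin-½, the probability of finding spin-up along an axis at angle θ to the initial spin direction is cos²(θ/2); spin-down is sin²(θ/2).
θ = 54°, so P = sin²(27°) ≈ 0.206.

0.206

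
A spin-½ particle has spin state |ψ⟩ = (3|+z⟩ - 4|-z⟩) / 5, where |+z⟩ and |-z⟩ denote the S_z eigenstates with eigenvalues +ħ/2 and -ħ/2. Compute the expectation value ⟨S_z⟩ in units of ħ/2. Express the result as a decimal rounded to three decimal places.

⟨σ_z⟩ = |a|² - |b|² divided by |a|²+|b|², with a, b the |+z⟩, |-z⟩ amplitudes.
= (9 - 16)/25 = -7/25.
⟨S_z⟩ = (ħ/2)·⟨σ_z⟩.

-0.280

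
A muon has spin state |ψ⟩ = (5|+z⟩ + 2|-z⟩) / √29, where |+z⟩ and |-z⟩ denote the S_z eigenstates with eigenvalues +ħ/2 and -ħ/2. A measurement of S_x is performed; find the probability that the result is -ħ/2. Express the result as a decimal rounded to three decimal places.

|-x⟩ = (|+z⟩ - |-z⟩)/√2, so ⟨-x|ψ⟩ = (3) / (√2·√29).
P = |3|² / 58 = 9/58.

0.155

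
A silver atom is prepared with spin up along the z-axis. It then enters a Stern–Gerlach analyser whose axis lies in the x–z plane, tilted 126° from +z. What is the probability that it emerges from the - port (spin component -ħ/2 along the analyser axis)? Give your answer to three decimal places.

0.794

For spin-½, the probability of finding spin-up along an axis at angle θ to the initial spin direction is cos²(θ/2); spin-down is sin²(θ/2).
θ = 126°, so P = sin²(63°) ≈ 0.794.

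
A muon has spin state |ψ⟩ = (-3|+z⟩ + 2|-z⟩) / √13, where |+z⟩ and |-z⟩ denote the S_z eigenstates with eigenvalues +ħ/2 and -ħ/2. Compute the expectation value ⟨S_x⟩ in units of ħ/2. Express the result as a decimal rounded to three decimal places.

-0.923

⟨σ_x⟩ = 2 Re(a* b)/(|a|²+|b|²) with a = -3, b = 2.
a* b = -6, so ⟨σ_x⟩ = -12/13.
⟨S_x⟩ = (ħ/2)·⟨σ_x⟩.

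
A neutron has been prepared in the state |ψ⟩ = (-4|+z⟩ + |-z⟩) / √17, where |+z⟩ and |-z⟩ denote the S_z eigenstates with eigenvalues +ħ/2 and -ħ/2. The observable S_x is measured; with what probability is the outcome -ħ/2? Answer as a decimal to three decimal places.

0.735

|-x⟩ = (|+z⟩ - |-z⟩)/√2, so ⟨-x|ψ⟩ = (-5) / (√2·√17).
P = |-5|² / 34 = 25/34.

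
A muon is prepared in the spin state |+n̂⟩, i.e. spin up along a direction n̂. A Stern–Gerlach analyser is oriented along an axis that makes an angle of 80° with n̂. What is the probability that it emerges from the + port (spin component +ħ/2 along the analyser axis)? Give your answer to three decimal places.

0.587

For spin-½, the probability of finding spin-up along an axis at angle θ to the initial spin direction is cos²(θ/2); spin-down is sin²(θ/2).
θ = 80°, so P = cos²(40°) ≈ 0.587.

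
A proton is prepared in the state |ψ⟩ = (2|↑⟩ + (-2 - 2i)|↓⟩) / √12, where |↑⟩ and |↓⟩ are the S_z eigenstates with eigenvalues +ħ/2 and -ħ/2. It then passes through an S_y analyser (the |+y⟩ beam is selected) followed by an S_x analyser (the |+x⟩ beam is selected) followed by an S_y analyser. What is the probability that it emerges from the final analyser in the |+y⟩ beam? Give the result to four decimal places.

0.0417

First analyser (S_y): P(|+y⟩) = |⟨+y|ψ⟩|² = 4/24.
After stage 1 the state is |+y⟩; P(|+x⟩) = |⟨+x|+y⟩|² = 1/2.
After stage 2 the state is |+x⟩; P(|+y⟩) = |⟨+y|+x⟩|² = 1/2.
Joint probability = 4/24 × 1/2 × 1/2 = 0.0417.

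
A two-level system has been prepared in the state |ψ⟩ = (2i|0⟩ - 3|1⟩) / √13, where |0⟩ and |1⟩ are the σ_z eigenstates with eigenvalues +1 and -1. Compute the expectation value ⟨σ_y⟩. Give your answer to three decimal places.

0.923

⟨σ_y⟩ = 2 Im(a* b)/(|a|²+|b|²) with a = 2i, b = -3.
a* b = 6i, so ⟨σ_y⟩ = 12/13.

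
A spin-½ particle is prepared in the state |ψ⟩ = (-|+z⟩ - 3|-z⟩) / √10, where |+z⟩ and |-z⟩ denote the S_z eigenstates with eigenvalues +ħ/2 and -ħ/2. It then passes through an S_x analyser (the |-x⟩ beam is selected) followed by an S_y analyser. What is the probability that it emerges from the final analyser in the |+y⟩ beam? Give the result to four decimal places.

First analyser (S_x): P(|-x⟩) = |⟨-x|ψ⟩|² = 4/20.
After stage 1 the state is |-x⟩; P(|+y⟩) = |⟨+y|-x⟩|² = 1/2.
Joint probability = 4/20 × 1/2 = 0.1000.

0.1000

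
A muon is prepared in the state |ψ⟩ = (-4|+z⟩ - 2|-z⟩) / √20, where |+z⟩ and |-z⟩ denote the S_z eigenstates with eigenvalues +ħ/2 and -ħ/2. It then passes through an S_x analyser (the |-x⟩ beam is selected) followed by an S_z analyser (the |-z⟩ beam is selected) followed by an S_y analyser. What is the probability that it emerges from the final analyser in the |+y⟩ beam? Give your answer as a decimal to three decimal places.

First analyser (S_x): P(|-x⟩) = |⟨-x|ψ⟩|² = 4/40.
After stage 1 the state is |-x⟩; P(|-z⟩) = |⟨-z|-x⟩|² = 1/2.
After stage 2 the state is |-z⟩; P(|+y⟩) = |⟨+y|-z⟩|² = 1/2.
Joint probability = 4/40 × 1/2 × 1/2 = 0.025.

0.025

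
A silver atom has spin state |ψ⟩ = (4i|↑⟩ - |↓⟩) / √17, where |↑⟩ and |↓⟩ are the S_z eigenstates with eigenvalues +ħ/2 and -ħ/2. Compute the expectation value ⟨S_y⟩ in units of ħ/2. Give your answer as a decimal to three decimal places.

0.471

⟨σ_y⟩ = 2 Im(a* b)/(|a|²+|b|²) with a = 4i, b = -1.
a* b = 4i, so ⟨σ_y⟩ = 8/17.
⟨S_y⟩ = (ħ/2)·⟨σ_y⟩.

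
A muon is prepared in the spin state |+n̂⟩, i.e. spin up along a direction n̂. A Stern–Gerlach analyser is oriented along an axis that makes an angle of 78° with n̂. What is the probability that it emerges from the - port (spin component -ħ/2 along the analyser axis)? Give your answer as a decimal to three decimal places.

For spin-½, the probability of finding spin-up along an axis at angle θ to the initial spin direction is cos²(θ/2); spin-down is sin²(θ/2).
θ = 78°, so P = sin²(39°) ≈ 0.396.

0.396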